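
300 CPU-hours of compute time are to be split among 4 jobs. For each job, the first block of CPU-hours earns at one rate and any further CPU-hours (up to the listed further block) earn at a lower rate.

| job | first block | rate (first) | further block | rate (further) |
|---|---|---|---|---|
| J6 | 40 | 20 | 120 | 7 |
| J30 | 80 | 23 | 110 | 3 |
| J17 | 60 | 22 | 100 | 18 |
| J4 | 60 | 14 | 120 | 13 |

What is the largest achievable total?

Rank every tier by rate: J30/first 23 > J17/first 22 > J6/first 20 > J17/second 18 > J4/first 14 > J4/second 13 > J6/second 7 > J30/second 3.
Fill J30 first block (80 at 23) → 220 left.
Fill J17 first block (60 at 22) → 160 left.
J6/first (20): +40 → 120 left.
Fill J17 second block (100 at 18) → 20 left.
J4/first: +20 of 60 at 14; pool empty.
Total = 23×80 + 22×60 + 20×40 + 18×100 + 14×20 = 6040.

6040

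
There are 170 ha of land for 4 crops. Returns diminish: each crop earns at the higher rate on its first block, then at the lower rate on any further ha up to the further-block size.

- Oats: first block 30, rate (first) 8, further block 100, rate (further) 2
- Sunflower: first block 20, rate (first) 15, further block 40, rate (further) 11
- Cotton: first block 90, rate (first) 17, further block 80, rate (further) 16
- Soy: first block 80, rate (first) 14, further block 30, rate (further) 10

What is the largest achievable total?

2810

Treat each block as its own option and order by rate: Cotton/T1 17 > Cotton/T2 16 > Sunflower/T1 15 > Soy/T1 14 > Sunflower/T2 11 > Soy/T2 10 > Oats/T1 8 > Oats/T2 2.
Cotton/T1 (17): +90 → 80 left.
Cotton/T2 (16): +80 → 0 left.
Total = 17×90 + 16×80 = 2810.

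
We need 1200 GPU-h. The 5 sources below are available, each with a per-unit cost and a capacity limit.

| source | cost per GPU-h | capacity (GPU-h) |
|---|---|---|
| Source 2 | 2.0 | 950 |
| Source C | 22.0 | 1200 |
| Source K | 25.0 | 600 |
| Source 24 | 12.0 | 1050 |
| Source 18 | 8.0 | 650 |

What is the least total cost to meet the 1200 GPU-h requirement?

3900

Cheapest first:
Source 2 at 2.0: take all 950 GPU-h → 250 still needed.
Source 18 at 8.0: take 250 of its 650 → requirement met.
Source 24, Source C, Source K: unused.
Cost = 950×2.0 + 250×8.0 = 3900.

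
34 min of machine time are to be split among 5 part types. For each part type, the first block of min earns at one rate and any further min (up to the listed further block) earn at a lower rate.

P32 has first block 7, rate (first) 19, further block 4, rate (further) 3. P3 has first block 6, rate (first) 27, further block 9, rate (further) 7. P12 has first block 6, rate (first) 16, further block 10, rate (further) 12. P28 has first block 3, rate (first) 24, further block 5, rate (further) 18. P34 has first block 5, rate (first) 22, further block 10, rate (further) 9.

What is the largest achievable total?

Rank every tier by rate: P3/T1 27 > P28/T1 24 > P34/T1 22 > P32/T1 19 > P28/T2 18 > P12/T1 16 > P12/T2 12 > P34/T2 9 > P3/T2 7 > P32/T2 3.
P3 T1 at 27: fill all 6 ; 28 left.
P28/T1 (24): +3 ; 25 left.
P34/T1 (22): +5 ; 20 left.
P32 T1 at 19: fill all 7 ; 13 left.
Fill P28 T2 block (5 at 18) ; 8 left.
P12/T1 (16): +6 ; 2 left.
2 remain; put them into P12 T2 at 12.
Total = 27×6 + 24×3 + 22×5 + 19×7 + 18×5 + 16×6 + 12×2 = 687.

687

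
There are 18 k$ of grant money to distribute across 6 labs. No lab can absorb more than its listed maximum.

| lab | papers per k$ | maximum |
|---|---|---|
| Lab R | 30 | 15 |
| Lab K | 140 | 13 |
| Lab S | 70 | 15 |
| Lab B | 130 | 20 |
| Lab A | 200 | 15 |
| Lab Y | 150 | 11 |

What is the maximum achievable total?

3450

Highest papers per k$ first: Lab A 200 > Lab Y 150 > Lab K 140 > Lab B 130 > Lab S 70 > Lab R 30.
Give Lab A 15 to hit its cap of 15 → 3 left.
Only 3 left; Lab Y takes them to reach 3.
Total = 200×15 + 150×3 = 3450.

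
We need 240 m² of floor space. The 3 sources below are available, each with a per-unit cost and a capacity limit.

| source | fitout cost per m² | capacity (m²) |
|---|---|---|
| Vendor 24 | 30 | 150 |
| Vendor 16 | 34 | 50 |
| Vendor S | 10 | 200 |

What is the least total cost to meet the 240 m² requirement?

3200

Use sources in increasing cost order.
Vendor S (10): use full 200 — 40 m² to go.
Take 40 from Vendor 24 at 30 to finish.
Vendor 16: unused.
Cost = 200×10 + 40×30 = 3200.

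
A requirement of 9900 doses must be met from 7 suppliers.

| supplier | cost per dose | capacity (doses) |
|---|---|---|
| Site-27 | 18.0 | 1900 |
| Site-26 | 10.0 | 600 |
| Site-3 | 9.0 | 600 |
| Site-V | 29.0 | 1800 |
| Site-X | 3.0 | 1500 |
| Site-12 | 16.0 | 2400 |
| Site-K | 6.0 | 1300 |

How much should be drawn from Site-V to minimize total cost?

1600

Fill from the cheapest supplier first.
Site-X (3.0): use full 1500 → 8400 doses to go.
Site-K at 6.0: take all 1300 doses → 7100 still needed.
Site-3 (9.0): use full 600 → 6500 doses to go.
Take 600 from Site-26 at 10.0 → need 5900 more.
Site-12 at 16.0: take all 2400 doses → 3500 still needed.
Site-27 (18.0): use full 1900 → 1600 doses to go.
Site-V at 29.0: take 1600 of its 1800 → requirement met.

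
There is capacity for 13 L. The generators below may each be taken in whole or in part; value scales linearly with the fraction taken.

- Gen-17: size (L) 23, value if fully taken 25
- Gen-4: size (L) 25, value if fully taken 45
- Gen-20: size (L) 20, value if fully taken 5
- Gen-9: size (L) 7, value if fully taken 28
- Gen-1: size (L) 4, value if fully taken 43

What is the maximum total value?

Best value per unit of size first: Gen-1 43/4≈10.8, Gen-9 28/7≈4, Gen-4 45/25≈1.8, Gen-17 25/23≈1.09, Gen-20 5/20≈0.25.
Take all of Gen-1 (4 L, value 43) ; 9 L left.
All 7 L of Gen-9 fit (value 28) ; 2 remain.
Fill the last 2 L with part of Gen-4: 2/25 of it earns 3.6.
Total value = 74.6.

74.6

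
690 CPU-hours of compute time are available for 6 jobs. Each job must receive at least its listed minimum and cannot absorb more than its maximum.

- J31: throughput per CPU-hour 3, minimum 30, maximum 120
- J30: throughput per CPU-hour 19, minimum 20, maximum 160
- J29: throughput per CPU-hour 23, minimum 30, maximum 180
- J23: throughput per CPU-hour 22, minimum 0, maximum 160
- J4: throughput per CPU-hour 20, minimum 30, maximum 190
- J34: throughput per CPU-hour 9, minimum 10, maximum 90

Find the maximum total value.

13920

Meeting every minimum uses 30+20+30+0+30+10 = 120 CPU-hours, leaving 570.
Highest throughput per CPU-hour first: J29 23 > J23 22 > J4 20 > J30 19 > J34 9 > J31 3.
J29: +150 to 180 (cap) → 420 left.
J23: +160 to 160 (cap) → 260 left.
J4 takes 160 more to reach its cap of 190 → 100 left.
J30: +100 (room for 140) → 120. Pool exhausted.
Total = 3×30 + 19×120 + 23×180 + 22×160 + 20×190 + 9×10 = 13920.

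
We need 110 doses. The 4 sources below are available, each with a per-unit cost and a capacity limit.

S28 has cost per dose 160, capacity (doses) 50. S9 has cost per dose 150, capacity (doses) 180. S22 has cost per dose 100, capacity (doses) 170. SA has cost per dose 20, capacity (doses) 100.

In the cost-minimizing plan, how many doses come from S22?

10

Use sources in increasing cost order.
SA (20): use full 100 ; 10 doses to go.
S22 at 100: take 10 of its 170 ; requirement met.
S9, S28: unused.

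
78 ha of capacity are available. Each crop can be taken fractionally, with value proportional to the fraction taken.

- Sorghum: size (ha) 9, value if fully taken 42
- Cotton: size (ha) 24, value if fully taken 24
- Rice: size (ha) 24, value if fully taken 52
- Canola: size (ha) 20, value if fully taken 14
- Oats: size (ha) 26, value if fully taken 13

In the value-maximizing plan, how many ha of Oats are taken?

Sort by value density: Sorghum 42/9≈4.67, Rice 52/24≈2.17, Cotton 24/24≈1, Canola 14/20≈0.7, Oats 13/26≈0.5.
Take all of Sorghum (9 ha, value 42) ; 69 ha left.
All 24 ha of Rice fit (value 52) ; 45 remain.
All 24 ha of Cotton fit (value 24) ; 21 remain.
Take all of Canola (20 ha, value 14) ; 1 ha left.
Only 1 ha remain; take 1/26 of Oats for value 13×1/26 = 0.5.

1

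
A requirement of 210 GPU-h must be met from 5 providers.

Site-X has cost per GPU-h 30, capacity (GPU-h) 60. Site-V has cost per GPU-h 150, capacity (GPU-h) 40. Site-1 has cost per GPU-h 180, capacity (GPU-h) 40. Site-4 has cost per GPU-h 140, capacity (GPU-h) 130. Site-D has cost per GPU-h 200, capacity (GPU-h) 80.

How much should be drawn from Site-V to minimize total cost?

20

Fill from the cheapest provider first.
Take 60 from Site-X at 30 ; need 150 more.
Site-4 at 140: take all 130 GPU-h ; 20 still needed.
Site-V at 150: take 20 of its 40 ; requirement met.
Site-1, Site-D: unused.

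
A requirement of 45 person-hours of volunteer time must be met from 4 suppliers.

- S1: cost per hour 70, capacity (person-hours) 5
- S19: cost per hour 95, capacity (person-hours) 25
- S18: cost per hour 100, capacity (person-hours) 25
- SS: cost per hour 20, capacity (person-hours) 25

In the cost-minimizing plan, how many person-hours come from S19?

15

Fill from the cheapest supplier first.
SS (20): use full 25 ; 20 person-hours to go.
Take 5 from S1 at 70 ; need 15 more.
Take 15 from S19 at 95 to finish.
S18: unused.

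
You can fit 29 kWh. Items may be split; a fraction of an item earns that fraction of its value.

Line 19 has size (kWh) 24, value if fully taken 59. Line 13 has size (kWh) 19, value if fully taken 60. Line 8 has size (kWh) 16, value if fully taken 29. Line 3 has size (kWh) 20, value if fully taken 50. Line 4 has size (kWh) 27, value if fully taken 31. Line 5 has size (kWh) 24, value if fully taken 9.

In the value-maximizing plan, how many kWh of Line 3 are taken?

10

Best value per unit of size first: Line 13 60/19≈3.16, Line 3 50/20≈2.5, Line 19 59/24≈2.46, Line 8 29/16≈1.81, Line 4 31/27≈1.15, Line 5 9/24≈0.375.
Line 13: take in full, 19 kWh for value 60 → 10 left.
Only 10 kWh remain; take 10/20 of Line 3 for value 50×10/20 = 25.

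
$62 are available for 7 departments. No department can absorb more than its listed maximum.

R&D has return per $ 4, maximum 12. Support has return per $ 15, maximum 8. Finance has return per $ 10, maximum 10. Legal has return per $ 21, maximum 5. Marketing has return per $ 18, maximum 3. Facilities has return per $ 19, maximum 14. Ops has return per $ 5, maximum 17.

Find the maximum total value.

Rank by return per $: Legal 21 > Facilities 19 > Marketing 18 > Support 15 > Finance 10 > Ops 5 > R&D 4.
Legal takes 5 to reach its cap of 5 — 57 left.
Facilities: +14 to 14 (cap) — 43 left.
Marketing: +3 to 3 (cap) — 40 left.
Support takes 8 to reach its cap of 8 — 32 left.
Finance takes 10 to reach its cap of 10 — 22 left.
Ops: +17 to 17 (cap) — 5 left.
R&D: +5 (room for 12) → 5. Pool exhausted.
Total = 4×5 + 15×8 + 10×10 + 21×5 + 18×3 + 19×14 + 5×17 = 750.

750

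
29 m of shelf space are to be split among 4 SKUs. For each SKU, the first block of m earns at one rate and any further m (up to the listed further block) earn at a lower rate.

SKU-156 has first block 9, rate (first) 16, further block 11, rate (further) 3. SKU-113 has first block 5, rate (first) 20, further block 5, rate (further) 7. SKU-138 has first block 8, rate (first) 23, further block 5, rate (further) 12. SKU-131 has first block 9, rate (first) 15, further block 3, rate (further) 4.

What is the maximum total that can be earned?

Treat each block as its own option and order by rate: SKU-138/tier1 23 > SKU-113/tier1 20 > SKU-156/tier1 16 > SKU-131/tier1 15 > SKU-138/tier2 12 > SKU-113/tier2 7 > SKU-131/tier2 4 > SKU-156/tier2 3.
SKU-138/tier1 (23): +8 → 21 left.
Fill SKU-113 tier1 block (5 at 20) → 16 left.
SKU-156 tier1 at 16: fill all 9 → 7 left.
SKU-131 tier1 at 15: only 7 left, fill 7.
Total = 23×8 + 20×5 + 16×9 + 15×7 = 533.

533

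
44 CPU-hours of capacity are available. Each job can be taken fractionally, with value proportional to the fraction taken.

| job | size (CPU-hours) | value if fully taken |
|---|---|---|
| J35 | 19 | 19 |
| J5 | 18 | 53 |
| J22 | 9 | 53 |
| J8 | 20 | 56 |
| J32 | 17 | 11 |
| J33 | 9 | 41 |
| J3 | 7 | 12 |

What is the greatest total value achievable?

Sort by value density: J22 53/9≈5.89, J33 41/9≈4.56, J5 53/18≈2.94, J8 56/20≈2.8, J3 12/7≈1.71, J35 19/19≈1, J32 11/17≈0.647.
J22: take in full, 9 CPU-hours for value 53 → 35 left.
Take all of J33 (9 CPU-hours, value 41) → 26 CPU-hours left.
J5: take in full, 18 CPU-hours for value 53 → 8 left.
8 CPU-hours left: a 8/20 share of J8 gives 56×8/20 = 22.4.
Total value = 169.4.

169.4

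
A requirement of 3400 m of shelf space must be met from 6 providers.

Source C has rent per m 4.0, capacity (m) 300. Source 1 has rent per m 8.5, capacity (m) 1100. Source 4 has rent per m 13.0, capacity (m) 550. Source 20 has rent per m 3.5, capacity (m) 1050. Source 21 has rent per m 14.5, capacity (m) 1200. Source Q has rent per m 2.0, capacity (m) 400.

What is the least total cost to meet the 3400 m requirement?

Use providers in increasing cost order.
Take 400 from Source Q at 2.0 → need 3000 more.
Source 20 (3.5): use full 1050 → 1950 m to go.
Source C (4.0): use full 300 → 1650 m to go.
Source 1 at 8.5: take all 1100 m → 550 still needed.
Source 4 (13.0): use full 550 → 0 m to go.
Source 21: unused.
Cost = 400×2.0 + 1050×3.5 + 300×4.0 + 1100×8.5 + 550×13.0 = 22175.

22175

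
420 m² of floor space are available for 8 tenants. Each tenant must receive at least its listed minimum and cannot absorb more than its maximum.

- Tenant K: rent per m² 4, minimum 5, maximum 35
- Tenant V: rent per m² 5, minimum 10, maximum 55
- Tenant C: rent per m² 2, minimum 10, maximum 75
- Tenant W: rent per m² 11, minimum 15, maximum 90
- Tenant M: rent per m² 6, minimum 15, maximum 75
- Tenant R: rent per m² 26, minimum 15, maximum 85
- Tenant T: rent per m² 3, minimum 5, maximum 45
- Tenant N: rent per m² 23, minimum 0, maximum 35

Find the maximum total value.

Meeting every minimum uses 5+10+10+15+15+15+5+0 = 75 m², leaving 345.
Highest rent per m² first: Tenant R 26 > Tenant N 23 > Tenant W 11 > Tenant M 6 > Tenant V 5 > Tenant K 4 > Tenant T 3 > Tenant C 2.
Tenant R takes 70 more to reach its cap of 85 — 275 left.
Tenant N takes 35 more to reach its cap of 35 — 240 left.
Tenant W: +75 to 90 (cap) — 165 left.
Tenant M: +60 to 75 (cap) — 105 left.
Tenant V: +45 to 55 (cap) — 60 left.
Tenant K takes 30 more to reach its cap of 35 — 30 left.
Tenant T has room for 40 more but only 30 remain, so it gets 35.
Total = 4×35 + 5×55 + 2×10 + 11×90 + 6×75 + 26×85 + 3×35 + 23×35 = 4995.

4995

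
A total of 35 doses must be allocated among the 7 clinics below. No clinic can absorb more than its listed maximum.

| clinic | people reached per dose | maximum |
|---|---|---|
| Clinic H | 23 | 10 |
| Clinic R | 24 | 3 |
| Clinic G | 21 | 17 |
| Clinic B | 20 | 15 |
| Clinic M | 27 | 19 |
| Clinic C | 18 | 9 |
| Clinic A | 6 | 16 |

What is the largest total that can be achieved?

Rank by people reached per dose: Clinic M 27 > Clinic R 24 > Clinic H 23 > Clinic G 21 > Clinic B 20 > Clinic C 18 > Clinic A 6.
Clinic M: +19 to 19 (cap) ; 16 left.
Clinic R: +3 to 3 (cap) ; 13 left.
Give Clinic H 10 to hit its cap of 10 ; 3 left.
Clinic G has room for 17 but only 3 remain, so it gets 3.
Total = 23×10 + 24×3 + 21×3 + 27×19 = 878.

878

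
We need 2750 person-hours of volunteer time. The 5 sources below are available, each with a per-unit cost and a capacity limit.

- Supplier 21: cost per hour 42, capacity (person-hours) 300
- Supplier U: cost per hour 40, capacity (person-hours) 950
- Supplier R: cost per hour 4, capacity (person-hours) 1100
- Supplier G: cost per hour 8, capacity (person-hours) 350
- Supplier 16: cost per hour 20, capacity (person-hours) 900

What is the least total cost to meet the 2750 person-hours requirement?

41200

Fill from the cheapest source first.
Supplier R at 4: take all 1100 person-hours ; 1650 still needed.
Supplier G (8): use full 350 ; 1300 person-hours to go.
Supplier 16 at 20: take all 900 person-hours ; 400 still needed.
Supplier U at 40: take 400 of its 950 ; requirement met.
Supplier 21: unused.
Cost = 1100×4 + 350×8 + 900×20 + 400×40 = 41200.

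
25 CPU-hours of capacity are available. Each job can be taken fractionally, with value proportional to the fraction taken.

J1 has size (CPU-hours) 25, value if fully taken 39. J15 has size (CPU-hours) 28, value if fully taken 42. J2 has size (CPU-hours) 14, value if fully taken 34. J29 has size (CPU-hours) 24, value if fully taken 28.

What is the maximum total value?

Rank by value-to-size ratio: J2 34/14≈2.43, J1 39/25≈1.56, J15 42/28≈1.5, J29 28/24≈1.17.
Take all of J2 (14 CPU-hours, value 34) → 11 CPU-hours left.
11 CPU-hours left: a 11/25 share of J1 gives 39×11/25 = 17.16.
Total value = 51.16.

51.16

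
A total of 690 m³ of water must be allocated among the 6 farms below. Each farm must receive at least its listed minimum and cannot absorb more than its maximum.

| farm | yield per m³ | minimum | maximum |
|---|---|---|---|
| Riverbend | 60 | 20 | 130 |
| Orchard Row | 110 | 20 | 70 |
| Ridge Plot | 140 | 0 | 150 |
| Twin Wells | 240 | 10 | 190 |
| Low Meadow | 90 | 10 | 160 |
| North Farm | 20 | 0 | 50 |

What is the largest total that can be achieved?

Meeting every minimum uses 20+20+0+10+10+0 = 60 m³, leaving 630.
Highest yield per m³ first: Twin Wells 240 > Ridge Plot 140 > Orchard Row 110 > Low Meadow 90 > Riverbend 60 > North Farm 20.
Twin Wells: +180 to 190 (cap) — 450 left.
Ridge Plot: +150 to 150 (cap) — 300 left.
Orchard Row: +50 to 70 (cap) — 250 left.
Low Meadow takes 150 more to reach its cap of 160 — 100 left.
Riverbend has room for 110 more but only 100 remain, so it gets 120.
Total = 60×120 + 110×70 + 140×150 + 240×190 + 90×160 = 95900.

95900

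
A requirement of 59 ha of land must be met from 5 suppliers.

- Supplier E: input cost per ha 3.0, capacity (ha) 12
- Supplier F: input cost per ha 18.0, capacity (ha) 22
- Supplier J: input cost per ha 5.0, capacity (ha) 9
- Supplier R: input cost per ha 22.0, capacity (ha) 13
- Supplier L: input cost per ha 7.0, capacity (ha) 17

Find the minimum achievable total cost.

578

Use suppliers in increasing cost order.
Supplier E (3.0): use full 12 — 47 ha to go.
Supplier J at 5.0: take all 9 ha — 38 still needed.
Supplier L at 7.0: take all 17 ha — 21 still needed.
Take 21 from Supplier F at 18.0 to finish.
Supplier R: unused.
Cost = 12×3.0 + 9×5.0 + 17×7.0 + 21×18.0 = 578.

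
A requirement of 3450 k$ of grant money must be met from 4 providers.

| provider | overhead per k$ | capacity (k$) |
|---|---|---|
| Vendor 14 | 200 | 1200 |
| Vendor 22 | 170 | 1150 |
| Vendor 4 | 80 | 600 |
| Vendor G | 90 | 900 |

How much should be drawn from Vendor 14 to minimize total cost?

800

Fill from the cheapest provider first.
Take 600 from Vendor 4 at 80 — need 2850 more.
Vendor G at 90: take all 900 k$ — 1950 still needed.
Vendor 22 at 170: take all 1150 k$ — 800 still needed.
Take 800 from Vendor 14 at 200 to finish.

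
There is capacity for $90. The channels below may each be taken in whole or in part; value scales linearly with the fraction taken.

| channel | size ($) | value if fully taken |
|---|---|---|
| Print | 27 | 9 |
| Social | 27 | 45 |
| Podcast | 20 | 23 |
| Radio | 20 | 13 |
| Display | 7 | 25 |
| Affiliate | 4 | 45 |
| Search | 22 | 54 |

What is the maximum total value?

Best value per unit of size first: Affiliate 45/4≈11.2, Display 25/7≈3.57, Search 54/22≈2.45, Social 45/27≈1.67, Podcast 23/20≈1.15, Radio 13/20≈0.65, Print 9/27≈0.333.
Take all of Affiliate (4 $, value 45) → 86 $ left.
Take all of Display (7 $, value 25) → 79 $ left.
Search: take in full, 22 $ for value 54 → 57 left.
Social: take in full, 27 $ for value 45 → 30 left.
Podcast: take in full, 20 $ for value 23 → 10 left.
Only 10 $ remain; take 10/20 of Radio for value 13×10/20 = 6.5.
Total value = 198.5.

198.5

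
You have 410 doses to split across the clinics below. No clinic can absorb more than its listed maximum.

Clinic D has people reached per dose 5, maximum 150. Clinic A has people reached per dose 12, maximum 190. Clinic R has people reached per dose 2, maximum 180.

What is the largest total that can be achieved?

3170

Order the clinics by people reached per dose: Clinic A 12 > Clinic D 5 > Clinic R 2.
Clinic A: +190 to 190 (cap) — 220 left.
Give Clinic D 150 to hit its cap of 150 — 70 left.
Only 70 left; Clinic R takes them to reach 70.
Total = 5×150 + 12×190 + 2×70 = 3170.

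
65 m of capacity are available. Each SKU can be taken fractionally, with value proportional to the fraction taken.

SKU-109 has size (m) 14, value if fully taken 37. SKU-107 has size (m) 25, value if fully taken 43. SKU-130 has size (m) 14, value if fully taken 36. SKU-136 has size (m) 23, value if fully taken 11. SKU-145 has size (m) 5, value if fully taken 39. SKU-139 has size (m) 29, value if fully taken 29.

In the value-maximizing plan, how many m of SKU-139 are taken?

Best value per unit of size first: SKU-145 39/5≈7.8, SKU-109 37/14≈2.64, SKU-130 36/14≈2.57, SKU-107 43/25≈1.72, SKU-139 29/29≈1, SKU-136 11/23≈0.478.
Take all of SKU-145 (5 m, value 39) → 60 m left.
SKU-109: take in full, 14 m for value 37 → 46 left.
All 14 m of SKU-130 fit (value 36) → 32 remain.
All 25 m of SKU-107 fit (value 43) → 7 remain.
Only 7 m remain; take 7/29 of SKU-139 for value 29×7/29 = 7.

7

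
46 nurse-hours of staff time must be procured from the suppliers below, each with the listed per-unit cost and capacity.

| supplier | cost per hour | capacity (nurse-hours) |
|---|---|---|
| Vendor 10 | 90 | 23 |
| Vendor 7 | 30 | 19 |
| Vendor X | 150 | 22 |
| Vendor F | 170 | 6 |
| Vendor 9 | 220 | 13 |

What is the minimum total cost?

3240

Use suppliers in increasing cost order.
Vendor 7 (30): use full 19 ; 27 nurse-hours to go.
Take 23 from Vendor 10 at 90 ; need 4 more.
Vendor X at 150: take 4 of its 22 ; requirement met.
Vendor F, Vendor 9: unused.
Cost = 19×30 + 23×90 + 4×150 = 3240.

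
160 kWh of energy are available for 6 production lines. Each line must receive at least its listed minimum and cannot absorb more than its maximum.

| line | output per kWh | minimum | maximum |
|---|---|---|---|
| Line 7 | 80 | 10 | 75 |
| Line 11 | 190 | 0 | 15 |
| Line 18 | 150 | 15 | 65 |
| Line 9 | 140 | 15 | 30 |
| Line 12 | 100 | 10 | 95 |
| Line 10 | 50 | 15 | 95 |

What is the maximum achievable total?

Meeting every minimum uses 10+0+15+15+10+15 = 65 kWh, leaving 95.
Rank by output per kWh: Line 11 190 > Line 18 150 > Line 9 140 > Line 12 100 > Line 7 80 > Line 10 50.
Give Line 11 15 more to hit its cap of 15 ; 80 left.
Give Line 18 50 more to hit its cap of 65 ; 30 left.
Line 9: +15 to 30 (cap) ; 15 left.
Line 12 has room for 85 more but only 15 remain, so it gets 25.
Total = 80×10 + 190×15 + 150×65 + 140×30 + 100×25 + 50×15 = 20850.

20850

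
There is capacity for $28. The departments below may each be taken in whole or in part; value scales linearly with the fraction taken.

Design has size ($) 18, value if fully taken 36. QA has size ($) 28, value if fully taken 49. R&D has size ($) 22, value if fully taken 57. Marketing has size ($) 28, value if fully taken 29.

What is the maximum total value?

69

Sort by value density: R&D 57/22≈2.59, Design 36/18≈2, QA 49/28≈1.75, Marketing 29/28≈1.04.
Take all of R&D (22 $, value 57) — 6 $ left.
Only 6 $ remain; take 6/18 of Design for value 36×6/18 = 12.
Total value = 69.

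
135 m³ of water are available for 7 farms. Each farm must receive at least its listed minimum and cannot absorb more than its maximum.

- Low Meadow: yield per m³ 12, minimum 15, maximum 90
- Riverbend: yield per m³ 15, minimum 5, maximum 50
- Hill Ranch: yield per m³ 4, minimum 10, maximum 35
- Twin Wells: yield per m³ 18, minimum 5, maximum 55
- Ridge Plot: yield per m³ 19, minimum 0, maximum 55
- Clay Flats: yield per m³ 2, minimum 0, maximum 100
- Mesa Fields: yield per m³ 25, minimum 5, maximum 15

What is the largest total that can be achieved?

2345

Meeting every minimum uses 15+5+10+5+0+0+5 = 40 m³, leaving 95.
Order the farms by yield per m³: Mesa Fields 25 > Ridge Plot 19 > Twin Wells 18 > Riverbend 15 > Low Meadow 12 > Hill Ranch 4 > Clay Flats 2.
Mesa Fields: +10 to 15 (cap) → 85 left.
Ridge Plot takes 55 more to reach its cap of 55 → 30 left.
Twin Wells has room for 50 more but only 30 remain, so it gets 35.
Total = 12×15 + 15×5 + 4×10 + 18×35 + 19×55 + 25×15 = 2345.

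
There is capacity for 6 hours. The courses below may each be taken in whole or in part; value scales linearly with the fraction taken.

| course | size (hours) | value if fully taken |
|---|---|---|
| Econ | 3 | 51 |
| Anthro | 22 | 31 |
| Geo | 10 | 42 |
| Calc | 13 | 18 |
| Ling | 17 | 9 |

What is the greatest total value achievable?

Rank by value-to-size ratio: Econ 51/3≈17, Geo 42/10≈4.2, Anthro 31/22≈1.41, Calc 18/13≈1.38, Ling 9/17≈0.529.
Take all of Econ (3 hours, value 51) → 3 hours left.
Only 3 hours remain; take 3/10 of Geo for value 42×3/10 = 12.6.
Total value = 63.6.

63.6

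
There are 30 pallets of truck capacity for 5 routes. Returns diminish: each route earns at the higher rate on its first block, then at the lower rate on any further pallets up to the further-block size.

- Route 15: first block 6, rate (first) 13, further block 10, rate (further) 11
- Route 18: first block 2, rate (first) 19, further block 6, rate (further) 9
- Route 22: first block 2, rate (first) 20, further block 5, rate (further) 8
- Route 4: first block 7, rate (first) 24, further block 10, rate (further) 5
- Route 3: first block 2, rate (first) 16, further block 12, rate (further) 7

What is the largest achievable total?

475

Treat each block as its own option and order by rate: Route 4/first 24 > Route 22/first 20 > Route 18/first 19 > Route 3/first 16 > Route 15/first 13 > Route 15/second 11 > Route 18/second 9 > Route 22/second 8 > Route 3/second 7 > Route 4/second 5.
Route 4 first at 24: fill all 7 → 23 left.
Route 22 first at 20: fill all 2 → 21 left.
Route 18/first (19): +2 → 19 left.
Route 3/first (16): +2 → 17 left.
Fill Route 15 first block (6 at 13) → 11 left.
Route 15 second at 11: fill all 10 → 1 left.
1 remain; put them into Route 18 second at 9.
Total = 24×7 + 20×2 + 19×2 + 16×2 + 13×6 + 11×10 + 9×1 = 475.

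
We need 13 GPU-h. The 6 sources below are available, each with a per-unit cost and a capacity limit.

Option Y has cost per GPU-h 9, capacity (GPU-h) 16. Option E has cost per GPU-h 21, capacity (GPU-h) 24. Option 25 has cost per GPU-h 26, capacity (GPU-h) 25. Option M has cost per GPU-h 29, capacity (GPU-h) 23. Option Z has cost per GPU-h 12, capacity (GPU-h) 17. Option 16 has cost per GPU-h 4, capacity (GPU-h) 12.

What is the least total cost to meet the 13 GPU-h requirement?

57

Cheapest first:
Take 12 from Option 16 at 4 ; need 1 more.
Take 1 from Option Y at 9 to finish.
Option Z, Option E, Option 25, Option M: unused.
Cost = 12×4 + 1×9 = 57.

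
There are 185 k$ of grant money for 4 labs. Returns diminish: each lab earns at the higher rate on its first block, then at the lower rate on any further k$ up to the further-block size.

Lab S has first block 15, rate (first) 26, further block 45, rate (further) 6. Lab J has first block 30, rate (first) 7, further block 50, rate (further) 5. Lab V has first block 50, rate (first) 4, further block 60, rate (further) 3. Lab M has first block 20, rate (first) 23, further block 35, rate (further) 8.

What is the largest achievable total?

1810

Order all 8 blocks by rate: Lab S/first 26 > Lab M/first 23 > Lab M/second 8 > Lab J/first 7 > Lab S/second 6 > Lab J/second 5 > Lab V/first 4 > Lab V/second 3.
Lab S/first (26): +15 → 170 left.
Lab M first at 23: fill all 20 → 150 left.
Fill Lab M second block (35 at 8) → 115 left.
Lab J/first (7): +30 → 85 left.
Fill Lab S second block (45 at 6) → 40 left.
Lab J/second: +40 of 50 at 5; pool empty.
Total = 26×15 + 23×20 + 8×35 + 7×30 + 6×45 + 5×40 = 1810.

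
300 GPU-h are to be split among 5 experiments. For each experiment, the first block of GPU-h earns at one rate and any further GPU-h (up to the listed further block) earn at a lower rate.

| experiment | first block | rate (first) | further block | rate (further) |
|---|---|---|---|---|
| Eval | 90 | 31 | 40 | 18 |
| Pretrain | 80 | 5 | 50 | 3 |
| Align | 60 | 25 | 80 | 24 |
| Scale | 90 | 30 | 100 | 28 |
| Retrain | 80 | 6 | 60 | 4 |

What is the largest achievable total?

8790

Treat each block as its own option and order by rate: Eval/first 31 > Scale/first 30 > Scale/second 28 > Align/first 25 > Align/second 24 > Eval/second 18 > Retrain/first 6 > Pretrain/first 5 > Retrain/second 4 > Pretrain/second 3.
Eval first at 31: fill all 90 — 210 left.
Scale/first (30): +90 — 120 left.
Scale second at 28: fill all 100 — 20 left.
Align first at 25: only 20 left, fill 20.
Total = 31×90 + 30×90 + 28×100 + 25×20 = 8790.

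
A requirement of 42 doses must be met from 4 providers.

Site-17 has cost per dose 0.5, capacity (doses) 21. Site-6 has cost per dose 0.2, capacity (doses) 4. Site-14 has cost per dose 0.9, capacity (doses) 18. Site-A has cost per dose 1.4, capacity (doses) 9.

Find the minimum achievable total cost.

26.6

Use providers in increasing cost order.
Site-6 (0.2): use full 4 — 38 doses to go.
Take 21 from Site-17 at 0.5 — need 17 more.
Site-14 (0.9): take the remaining 17 — done.
Site-A: unused.
Cost = 4×0.2 + 21×0.5 + 17×0.9 = 26.6.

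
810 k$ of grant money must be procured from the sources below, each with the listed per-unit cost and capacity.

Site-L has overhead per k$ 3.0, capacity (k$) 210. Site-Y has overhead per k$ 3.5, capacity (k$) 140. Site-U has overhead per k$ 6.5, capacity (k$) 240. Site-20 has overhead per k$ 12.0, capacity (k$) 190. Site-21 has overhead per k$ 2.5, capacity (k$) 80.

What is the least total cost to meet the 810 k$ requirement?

Use sources in increasing cost order.
Site-21 (2.5): use full 80 — 730 k$ to go.
Site-L at 3.0: take all 210 k$ — 520 still needed.
Site-Y at 3.5: take all 140 k$ — 380 still needed.
Site-U (6.5): use full 240 — 140 k$ to go.
Site-20 at 12.0: take 140 of its 190 — requirement met.
Cost = 80×2.5 + 210×3.0 + 140×3.5 + 240×6.5 + 140×12.0 = 4560.

4560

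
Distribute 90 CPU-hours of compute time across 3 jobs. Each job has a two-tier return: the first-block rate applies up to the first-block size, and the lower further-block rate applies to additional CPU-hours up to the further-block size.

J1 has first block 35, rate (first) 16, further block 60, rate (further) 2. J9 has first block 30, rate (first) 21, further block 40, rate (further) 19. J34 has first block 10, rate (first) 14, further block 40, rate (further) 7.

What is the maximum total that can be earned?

Order all 6 blocks by rate: J9/first 21 > J9/second 19 > J1/first 16 > J34/first 14 > J34/second 7 > J1/second 2.
Fill J9 first block (30 at 21) → 60 left.
J9 second at 19: fill all 40 → 20 left.
J1 first at 16: only 20 left, fill 20.
Total = 21×30 + 19×40 + 16×20 = 1710.

1710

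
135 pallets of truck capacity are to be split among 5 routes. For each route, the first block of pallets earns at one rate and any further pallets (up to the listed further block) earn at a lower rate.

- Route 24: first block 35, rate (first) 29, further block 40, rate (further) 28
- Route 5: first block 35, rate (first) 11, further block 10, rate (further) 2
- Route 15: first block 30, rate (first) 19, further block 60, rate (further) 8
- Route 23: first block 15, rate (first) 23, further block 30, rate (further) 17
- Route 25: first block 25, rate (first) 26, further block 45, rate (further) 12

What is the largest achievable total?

Order all 10 blocks by rate: Route 24/tier1 29 > Route 24/tier2 28 > Route 25/tier1 26 > Route 23/tier1 23 > Route 15/tier1 19 > Route 23/tier2 17 > Route 25/tier2 12 > Route 5/tier1 11 > Route 15/tier2 8 > Route 5/tier2 2.
Route 24/tier1 (29): +35 ; 100 left.
Route 24 tier2 at 28: fill all 40 ; 60 left.
Route 25/tier1 (26): +25 ; 35 left.
Route 23/tier1 (23): +15 ; 20 left.
Route 15/tier1: +20 of 30 at 19; pool empty.
Total = 29×35 + 28×40 + 26×25 + 23×15 + 19×20 = 3510.

3510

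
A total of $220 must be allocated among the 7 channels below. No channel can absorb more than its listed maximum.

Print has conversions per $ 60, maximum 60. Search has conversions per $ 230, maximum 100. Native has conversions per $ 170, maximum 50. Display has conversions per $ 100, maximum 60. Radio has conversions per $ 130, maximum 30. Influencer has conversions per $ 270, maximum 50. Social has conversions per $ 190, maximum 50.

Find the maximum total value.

49400

Highest conversions per $ first: Influencer 270 > Search 230 > Social 190 > Native 170 > Radio 130 > Display 100 > Print 60.
Influencer takes 50 to reach its cap of 50 → 170 left.
Search takes 100 to reach its cap of 100 → 70 left.
Give Social 50 to hit its cap of 50 → 20 left.
Native: +20 (room for 50) → 20. Pool exhausted.
Total = 230×100 + 170×20 + 270×50 + 190×50 = 49400.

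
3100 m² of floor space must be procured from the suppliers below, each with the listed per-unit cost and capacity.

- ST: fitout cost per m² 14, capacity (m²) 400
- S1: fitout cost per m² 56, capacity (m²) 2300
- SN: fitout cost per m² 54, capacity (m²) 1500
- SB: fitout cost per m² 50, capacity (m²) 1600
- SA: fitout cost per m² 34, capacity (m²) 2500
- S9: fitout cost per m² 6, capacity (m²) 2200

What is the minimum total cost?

35800

Use suppliers in increasing cost order.
S9 (6): use full 2200 → 900 m² to go.
ST (14): use full 400 → 500 m² to go.
SA at 34: take 500 of its 2500 → requirement met.
SB, SN, S1: unused.
Cost = 2200×6 + 400×14 + 500×34 = 35800.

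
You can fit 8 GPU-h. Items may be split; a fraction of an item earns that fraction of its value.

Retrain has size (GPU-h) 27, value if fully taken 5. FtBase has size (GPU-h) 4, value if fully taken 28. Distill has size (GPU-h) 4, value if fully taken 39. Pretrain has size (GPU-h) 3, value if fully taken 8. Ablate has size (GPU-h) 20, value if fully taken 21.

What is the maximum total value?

67

Best value per unit of size first: Distill 39/4≈9.75, FtBase 28/4≈7, Pretrain 8/3≈2.67, Ablate 21/20≈1.05, Retrain 5/27≈0.185.
Distill: take in full, 4 GPU-h for value 39 ; 4 left.
All 4 GPU-h of FtBase fit (value 28) ; 0 remain.
Total value = 67.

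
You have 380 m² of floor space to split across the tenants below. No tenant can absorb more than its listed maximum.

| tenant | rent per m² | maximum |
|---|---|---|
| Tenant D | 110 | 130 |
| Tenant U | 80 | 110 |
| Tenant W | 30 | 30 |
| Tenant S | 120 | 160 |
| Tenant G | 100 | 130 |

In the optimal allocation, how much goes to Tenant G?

Highest rent per m² first: Tenant S 120 > Tenant D 110 > Tenant G 100 > Tenant U 80 > Tenant W 30.
Tenant S takes 160 to reach its cap of 160 — 220 left.
Tenant D: +130 to 130 (cap) — 90 left.
Tenant G has room for 130 but only 90 remain, so it gets 90.

90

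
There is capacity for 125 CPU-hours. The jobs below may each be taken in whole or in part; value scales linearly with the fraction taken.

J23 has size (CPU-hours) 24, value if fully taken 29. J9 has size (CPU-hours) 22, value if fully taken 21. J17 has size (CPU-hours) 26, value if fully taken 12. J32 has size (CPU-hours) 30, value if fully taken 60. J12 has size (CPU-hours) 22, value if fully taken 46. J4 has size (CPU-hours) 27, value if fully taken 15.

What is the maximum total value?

Rank by value-to-size ratio: J12 46/22≈2.09, J32 60/30≈2, J23 29/24≈1.21, J9 21/22≈0.955, J4 15/27≈0.556, J17 12/26≈0.462.
All 22 CPU-hours of J12 fit (value 46) → 103 remain.
J32: take in full, 30 CPU-hours for value 60 → 73 left.
All 24 CPU-hours of J23 fit (value 29) → 49 remain.
J9: take in full, 22 CPU-hours for value 21 → 27 left.
Take all of J4 (27 CPU-hours, value 15) → 0 CPU-hours left.
Total value = 171.

171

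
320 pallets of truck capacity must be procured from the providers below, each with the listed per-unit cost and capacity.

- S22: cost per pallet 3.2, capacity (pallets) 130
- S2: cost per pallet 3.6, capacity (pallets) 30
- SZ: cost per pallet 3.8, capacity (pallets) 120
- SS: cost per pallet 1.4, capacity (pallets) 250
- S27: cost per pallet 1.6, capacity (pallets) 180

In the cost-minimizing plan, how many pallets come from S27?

70

Fill from the cheapest provider first.
SS (1.4): use full 250 ; 70 pallets to go.
S27 (1.6): take the remaining 70 ; done.
S22, S2, SZ: unused.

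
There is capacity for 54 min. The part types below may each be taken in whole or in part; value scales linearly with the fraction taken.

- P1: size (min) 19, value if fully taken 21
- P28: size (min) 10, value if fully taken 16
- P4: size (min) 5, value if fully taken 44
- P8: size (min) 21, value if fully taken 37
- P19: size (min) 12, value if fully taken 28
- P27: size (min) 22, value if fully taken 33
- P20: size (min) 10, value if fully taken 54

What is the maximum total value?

Rank by value-to-size ratio: P4 44/5≈8.8, P20 54/10≈5.4, P19 28/12≈2.33, P8 37/21≈1.76, P28 16/10≈1.6, P27 33/22≈1.5, P1 21/19≈1.11.
All 5 min of P4 fit (value 44) — 49 remain.
P20: take in full, 10 min for value 54 — 39 left.
Take all of P19 (12 min, value 28) — 27 min left.
P8: take in full, 21 min for value 37 — 6 left.
Only 6 min remain; take 6/10 of P28 for value 16×6/10 = 9.6.
Total value = 172.6.

172.6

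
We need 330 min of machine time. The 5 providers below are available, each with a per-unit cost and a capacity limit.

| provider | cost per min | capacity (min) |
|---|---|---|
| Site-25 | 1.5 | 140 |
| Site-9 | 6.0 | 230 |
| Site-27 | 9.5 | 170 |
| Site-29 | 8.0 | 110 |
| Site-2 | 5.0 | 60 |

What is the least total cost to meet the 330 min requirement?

Cheapest first:
Site-25 (1.5): use full 140 — 190 min to go.
Site-2 at 5.0: take all 60 min — 130 still needed.
Site-9 (6.0): take the remaining 130 — done.
Site-29, Site-27: unused.
Cost = 140×1.5 + 60×5.0 + 130×6.0 = 1290.

1290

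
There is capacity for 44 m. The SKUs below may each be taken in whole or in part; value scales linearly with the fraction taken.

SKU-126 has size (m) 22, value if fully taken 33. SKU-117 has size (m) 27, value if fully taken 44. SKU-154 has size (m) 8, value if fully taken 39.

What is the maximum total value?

Rank by value-to-size ratio: SKU-154 39/8≈4.88, SKU-117 44/27≈1.63, SKU-126 33/22≈1.5.
Take all of SKU-154 (8 m, value 39) → 36 m left.
Take all of SKU-117 (27 m, value 44) → 9 m left.
Fill the last 9 m with part of SKU-126: 9/22 of it earns 13.5.
Total value = 96.5.

96.5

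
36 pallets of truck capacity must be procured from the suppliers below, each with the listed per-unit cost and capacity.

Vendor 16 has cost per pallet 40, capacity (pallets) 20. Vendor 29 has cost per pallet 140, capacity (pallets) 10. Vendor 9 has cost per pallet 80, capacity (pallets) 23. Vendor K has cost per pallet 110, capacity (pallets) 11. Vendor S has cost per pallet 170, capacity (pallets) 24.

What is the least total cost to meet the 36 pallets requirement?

Cheapest first:
Vendor 16 at 40: take all 20 pallets ; 16 still needed.
Vendor 9 at 80: take 16 of its 23 ; requirement met.
Vendor K, Vendor 29, Vendor S: unused.
Cost = 20×40 + 16×80 = 2080.

2080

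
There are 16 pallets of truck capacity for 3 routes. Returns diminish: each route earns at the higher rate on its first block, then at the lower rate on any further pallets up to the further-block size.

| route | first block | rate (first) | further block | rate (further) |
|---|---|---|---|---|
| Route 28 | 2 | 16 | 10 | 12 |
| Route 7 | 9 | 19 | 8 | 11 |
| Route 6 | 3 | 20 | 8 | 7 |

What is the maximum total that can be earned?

Treat each block as its own option and order by rate: Route 6/first 20 > Route 7/first 19 > Route 28/first 16 > Route 28/second 12 > Route 7/second 11 > Route 6/second 7.
Route 6/first (20): +3 → 13 left.
Fill Route 7 first block (9 at 19) → 4 left.
Fill Route 28 first block (2 at 16) → 2 left.
Route 28/second: +2 of 10 at 12; pool empty.
Total = 20×3 + 19×9 + 16×2 + 12×2 = 287.

287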